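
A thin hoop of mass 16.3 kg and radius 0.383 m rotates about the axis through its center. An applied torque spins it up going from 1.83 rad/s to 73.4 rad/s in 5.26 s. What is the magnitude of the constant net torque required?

τ ≈ 32.5 N·m

I = MR² = (16.3)(0.383)² = 2.391 kg·m².
α = Δω/Δt = (73.4 − 1.83)/5.26 = 13.61 rad/s².
τ = Iα = (2.391)(13.61) = 32.53 N·m.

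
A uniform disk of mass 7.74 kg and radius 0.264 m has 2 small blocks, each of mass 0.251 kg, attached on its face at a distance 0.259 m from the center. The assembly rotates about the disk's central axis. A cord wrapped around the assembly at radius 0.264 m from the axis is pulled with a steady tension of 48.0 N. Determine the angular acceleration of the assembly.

α ≈ 41.8 rad/s²

I_disk = ½MR² = ½(7.74)(0.264)² = 0.2697 kg·m².
I_blocks = 2·m·r² = 2(0.251)(0.259)² = 0.03367 kg·m².
Total I = 0.3034 kg·m².
τ = F r = (48.0)(0.264) = 12.67 N·m.
α = τ/I = 12.67/0.3034 = 41.77 rad/s².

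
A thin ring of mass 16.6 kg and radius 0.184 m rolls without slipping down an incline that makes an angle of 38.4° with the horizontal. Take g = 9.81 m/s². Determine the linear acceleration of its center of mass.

Translation along the incline: Mg sinθ − f = Ma.
Rotation about the center: fR = Iα with I = MR². No-slip gives a = αR, so f = (I/R²)a = M a.
Substituting: Mg sinθ = (1 + 1.000)Ma, so a = g sinθ/(1 + 1.000) = (9.81) sin 38.4° / 2.000 = 3.047 m/s².

a ≈ 3.05 m/s²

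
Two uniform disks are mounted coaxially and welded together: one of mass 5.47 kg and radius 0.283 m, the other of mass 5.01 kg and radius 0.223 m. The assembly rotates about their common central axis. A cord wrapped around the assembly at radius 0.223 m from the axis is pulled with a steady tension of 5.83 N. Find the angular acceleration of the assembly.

α ≈ 3.78 rad/s²

I = ½M₁R₁² + ½M₂R₂² = ½(5.47)(0.283)² + ½(5.01)(0.223)² = 0.3436 kg·m².
τ = F r = (5.83)(0.223) = 1.300 N·m.
α = τ/I = 1.300/0.3436 = 3.784 rad/s².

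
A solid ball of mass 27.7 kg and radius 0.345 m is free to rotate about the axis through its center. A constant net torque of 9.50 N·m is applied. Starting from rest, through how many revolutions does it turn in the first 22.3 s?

≈ 285 revolutions

I = (2/5)MR² = (2/5)(27.7)(0.345)² = 1.319 kg·m².
α = τ/I = 9.50/1.319 = 7.204 rad/s².
θ = ½αt² = ½(7.204)(22.3)² = 1791 rad.
Revolutions = θ/(2π) = 285.1.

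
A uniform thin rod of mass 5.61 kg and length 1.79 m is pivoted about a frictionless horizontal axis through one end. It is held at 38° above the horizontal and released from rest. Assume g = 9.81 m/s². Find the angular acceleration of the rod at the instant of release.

α ≈ 6.48 rad/s²

About the pivot, I = (1/3)ML² = (1/3)(5.61)(1.79)² = 5.992 kg·m².
The weight acts at the center, a distance L/2 = 0.8950 m from the pivot; τ = Mg(L/2) cos 38° = 38.81 N·m.
α = τ/I = 38.81/5.992 = 6.478 rad/s².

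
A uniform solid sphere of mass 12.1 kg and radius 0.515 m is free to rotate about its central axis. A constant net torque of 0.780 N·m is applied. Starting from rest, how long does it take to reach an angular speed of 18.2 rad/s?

I = (2/5)MR² = (2/5)(12.1)(0.515)² = 1.284 kg·m².
α = τ/I = 0.780/1.284 = 0.6076 rad/s².
ω = αt ⇒ t = ω/α = 18.2/0.6076 = 29.95 s.

t ≈ 30.0 s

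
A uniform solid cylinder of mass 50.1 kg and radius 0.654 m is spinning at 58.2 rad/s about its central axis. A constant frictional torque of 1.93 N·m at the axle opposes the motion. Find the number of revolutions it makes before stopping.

≈ 1500 revolutions

I = ½MR² = (1/2)(50.1)(0.654)² = 10.71 kg·m².
The net torque has magnitude 1.93 N·m, opposing ω.
|α| = τ/I = 1.930/10.71 = 0.1801 rad/s² (deceleration).
ω² = ω₀² − 2|α|θ with ω = 0 ⇒ θ = ω₀²/(2|α|) = 9402 rad = 1496 rev.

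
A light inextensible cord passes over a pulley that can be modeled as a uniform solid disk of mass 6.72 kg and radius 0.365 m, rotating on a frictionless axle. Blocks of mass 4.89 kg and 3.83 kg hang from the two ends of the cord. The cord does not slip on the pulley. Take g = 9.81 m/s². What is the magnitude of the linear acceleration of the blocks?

a ≈ 0.861 m/s²

I = ½MR² = (1/2)(6.72)(0.365)² = 0.4476 kg·m².
Heavier block: m₁g − T₁ = m₁a. Lighter block: T₂ − m₂g = m₂a.
Pulley: (T₁ − T₂)R = Iα = I(a/R), so T₁ − T₂ = (I/R²)a = (1/2)M_p a = 3.360·a.
Adding the three: (m₁ − m₂)g = (m₁ + m₂ + 3.360)a, so a = (4.89 − 3.83)(9.81)/(4.89 + 3.83 + 3.360) = 0.8608 m/s².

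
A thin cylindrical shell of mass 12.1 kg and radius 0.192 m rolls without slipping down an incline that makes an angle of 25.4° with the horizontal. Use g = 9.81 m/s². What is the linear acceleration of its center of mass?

a ≈ 2.10 m/s²

Translation along the incline: Mg sinθ − f = Ma.
Rotation about the center: fR = Iα with I = MR². No-slip gives a = αR, so f = (I/R²)a = M a.
Substituting: Mg sinθ = (1 + 1.000)Ma, so a = g sinθ/(1 + 1.000) = (9.81) sin 25.4° / 2.000 = 2.104 m/s².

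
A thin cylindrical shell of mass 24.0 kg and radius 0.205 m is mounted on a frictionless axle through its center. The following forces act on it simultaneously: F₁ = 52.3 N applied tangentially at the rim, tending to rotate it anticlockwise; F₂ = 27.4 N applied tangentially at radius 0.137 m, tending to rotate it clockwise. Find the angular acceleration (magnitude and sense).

α ≈ 6.91 rad/s², anticlockwise

I = MR² = (24.0)(0.205)² = 1.009 kg·m².
Taking anticlockwise as positive: τ₁ = +(52.3)(0.205) = +10.72 N·m; τ₂ = −(27.4)(0.137) = −3.754 N·m.
Net torque τ = 6.968 N·m.
α = τ/I = 6.968/1.009 = 6.908 rad/s².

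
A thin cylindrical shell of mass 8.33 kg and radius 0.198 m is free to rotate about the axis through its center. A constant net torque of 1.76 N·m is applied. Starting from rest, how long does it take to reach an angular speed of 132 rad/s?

t ≈ 24.5 s

I = MR² = (8.33)(0.198)² = 0.3266 kg·m².
α = τ/I = 1.76/0.3266 = 5.389 rad/s².
ω = αt ⇒ t = ω/α = 132/5.389 = 24.49 s.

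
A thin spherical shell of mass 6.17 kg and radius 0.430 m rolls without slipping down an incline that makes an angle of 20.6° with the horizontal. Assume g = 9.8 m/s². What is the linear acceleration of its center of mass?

a ≈ 2.07 m/s²

Translation along the incline: Mg sinθ − f = Ma.
Rotation about the center: fR = Iα with I = (2/3)MR². No-slip gives a = αR, so f = (I/R²)a = (2/3)M a.
Substituting: Mg sinθ = (1 + 0.6667)Ma, so a = g sinθ/(1 + 0.6667) = (9.8) sin 20.6° / 1.667 = 2.069 m/s².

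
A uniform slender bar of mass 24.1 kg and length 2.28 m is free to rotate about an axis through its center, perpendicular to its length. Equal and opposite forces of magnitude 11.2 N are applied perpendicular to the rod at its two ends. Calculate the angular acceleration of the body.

α ≈ 2.45 rad/s²

I = (1/12)ML² = (1/12)(24.1)(2.28)² = 10.44 kg·m².
The couple gives τ = F·(L/2) + F·(L/2) = F L = (11.2)(2.28) = 25.54 N·m.
Newton's second law for rotation, τ = Iα, gives α = τ/I = 25.54/10.44 = 2.446 rad/s².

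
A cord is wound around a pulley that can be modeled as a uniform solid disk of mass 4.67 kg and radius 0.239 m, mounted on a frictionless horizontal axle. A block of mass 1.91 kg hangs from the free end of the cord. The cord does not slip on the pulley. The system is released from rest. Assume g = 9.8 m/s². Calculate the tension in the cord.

T ≈ 10.3 N

I = ½MR² = (1/2)(4.67)(0.239)² = 0.1334 kg·m².
Block: mg − T = ma. Pulley: TR = Iα. No-slip: a = αR, so T = (I/R²)a = 2.335·a.
Then mg = (m + 2.335)a, so a = (1.91)(9.8)/(1.91 + 2.335) = 4.409 m/s².
T = 2.335·a = 10.30 N.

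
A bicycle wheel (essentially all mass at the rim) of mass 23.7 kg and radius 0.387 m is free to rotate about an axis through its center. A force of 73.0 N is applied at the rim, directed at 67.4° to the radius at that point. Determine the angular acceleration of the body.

α ≈ 7.35 rad/s²

I = MR² = (23.7)(0.387)² = 3.550 kg·m².
Only the tangential component produces torque: τ = F R sinθ = (73.0)(0.387) sin 67.4° = 26.08 N·m.
Newton's second law for rotation, τ = Iα, gives α = τ/I = 26.08/3.550 = 7.348 rad/s².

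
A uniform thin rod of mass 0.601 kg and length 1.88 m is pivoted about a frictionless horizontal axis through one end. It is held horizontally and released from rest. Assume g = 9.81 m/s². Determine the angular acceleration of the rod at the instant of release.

α ≈ 7.83 rad/s²

About the pivot, I = (1/3)ML² = (1/3)(0.601)(1.88)² = 0.7081 kg·m².
The weight acts at the center, a distance L/2 = 0.9400 m from the pivot; τ = Mg(L/2) = 5.542 N·m.
α = τ/I = 5.542/0.7081 = 7.827 rad/s².
(Equivalently α = (3g/(2L)) = 7.827 rad/s².)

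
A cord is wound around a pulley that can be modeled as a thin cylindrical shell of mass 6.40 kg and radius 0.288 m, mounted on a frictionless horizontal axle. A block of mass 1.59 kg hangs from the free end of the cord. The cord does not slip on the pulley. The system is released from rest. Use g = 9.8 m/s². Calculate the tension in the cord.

T ≈ 12.5 N

I = MR² = (6.40)(0.288)² = 0.5308 kg·m².
Block: mg − T = ma. Pulley: TR = Iα. No-slip: a = αR, so T = (I/R²)a = 6.400·a.
Then mg = (m + 6.400)a, so a = (1.59)(9.8)/(1.59 + 6.400) = 1.950 m/s².
T = 6.400·a = 12.48 N.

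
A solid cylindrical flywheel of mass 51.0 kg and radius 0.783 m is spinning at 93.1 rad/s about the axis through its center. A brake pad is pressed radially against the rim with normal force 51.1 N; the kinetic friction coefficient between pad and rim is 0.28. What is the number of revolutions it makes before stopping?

I = ½MR² = (1/2)(51.0)(0.783)² = 15.63 kg·m².
Friction force f = μN = (0.28)(51.1) = 14.31 N at the rim; torque magnitude τ = fR = 11.20 N·m, opposing ω.
|α| = τ/I = 11.20/15.63 = 0.7166 rad/s² (deceleration).
ω² = ω₀² − 2|α|θ with ω = 0 ⇒ θ = ω₀²/(2|α|) = 6048 rad = 962.5 rev.

≈ 963 revolutions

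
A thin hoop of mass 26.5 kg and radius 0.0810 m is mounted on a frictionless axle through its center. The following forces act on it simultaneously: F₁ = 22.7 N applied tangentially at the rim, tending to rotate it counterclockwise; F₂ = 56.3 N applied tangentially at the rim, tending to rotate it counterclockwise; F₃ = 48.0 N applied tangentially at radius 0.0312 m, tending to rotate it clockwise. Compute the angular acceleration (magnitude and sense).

I = MR² = (26.5)(0.0810)² = 0.1739 kg·m².
Taking counterclockwise as positive: τ₁ = +(22.7)(0.0810) = +1.839 N·m; τ₂ = +(56.3)(0.0810) = +4.560 N·m; τ₃ = −(48.0)(0.0312) = −1.498 N·m.
Net torque τ = 4.901 N·m.
α = τ/I = 4.901/0.1739 = 28.19 rad/s².

α ≈ 28.2 rad/s², counterclockwise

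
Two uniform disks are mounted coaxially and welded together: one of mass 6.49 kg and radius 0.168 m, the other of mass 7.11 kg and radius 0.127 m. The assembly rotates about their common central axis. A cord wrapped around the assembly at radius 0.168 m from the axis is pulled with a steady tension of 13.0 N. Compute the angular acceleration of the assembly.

α ≈ 14.7 rad/s²

I = ½M₁R₁² + ½M₂R₂² = ½(6.49)(0.168)² + ½(7.11)(0.127)² = 0.1489 kg·m².
τ = F r = (13.0)(0.168) = 2.184 N·m.
α = τ/I = 2.184/0.1489 = 14.67 rad/s².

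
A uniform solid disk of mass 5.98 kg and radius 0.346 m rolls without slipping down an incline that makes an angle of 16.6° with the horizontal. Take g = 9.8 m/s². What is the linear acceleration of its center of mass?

a ≈ 1.87 m/s²

Translation along the incline: Mg sinθ − f = Ma.
Rotation about the center: fR = Iα with I = ½MR². No-slip gives a = αR, so f = (I/R²)a = (1/2)M a.
Substituting: Mg sinθ = (1 + 0.5000)Ma, so a = g sinθ/(1 + 0.5000) = (9.8) sin 16.6° / 1.500 = 1.866 m/s².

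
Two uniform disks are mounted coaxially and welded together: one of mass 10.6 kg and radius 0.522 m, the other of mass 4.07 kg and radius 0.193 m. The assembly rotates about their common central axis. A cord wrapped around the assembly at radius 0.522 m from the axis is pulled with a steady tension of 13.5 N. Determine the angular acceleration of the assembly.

I = ½M₁R₁² + ½M₂R₂² = ½(10.6)(0.522)² + ½(4.07)(0.193)² = 1.520 kg·m².
τ = F r = (13.5)(0.522) = 7.047 N·m.
α = τ/I = 7.047/1.520 = 4.636 rad/s².

α ≈ 4.64 rad/s²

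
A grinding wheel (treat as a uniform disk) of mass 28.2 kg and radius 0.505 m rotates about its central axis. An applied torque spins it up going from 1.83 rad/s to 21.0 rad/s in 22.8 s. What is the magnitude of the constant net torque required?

I = ½MR² = (1/2)(28.2)(0.505)² = 3.596 kg·m².
α = Δω/Δt = (21.0 − 1.83)/22.8 = 0.8408 rad/s².
τ = Iα = (3.596)(0.8408) = 3.023 N·m.

τ ≈ 3.02 N·m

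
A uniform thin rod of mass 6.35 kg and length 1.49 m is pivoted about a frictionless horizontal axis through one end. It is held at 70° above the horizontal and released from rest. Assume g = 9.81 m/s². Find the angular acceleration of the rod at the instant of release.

About the pivot, I = (1/3)ML² = (1/3)(6.35)(1.49)² = 4.699 kg·m².
The weight acts at the center, a distance L/2 = 0.7450 m from the pivot; τ = Mg(L/2) cos 70° = 15.87 N·m.
α = τ/I = 15.87/4.699 = 3.378 rad/s².

α ≈ 3.38 rad/s²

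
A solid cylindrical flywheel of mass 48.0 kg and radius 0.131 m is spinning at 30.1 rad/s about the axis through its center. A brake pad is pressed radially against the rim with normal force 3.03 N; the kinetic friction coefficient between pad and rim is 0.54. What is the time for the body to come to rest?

I = ½MR² = (1/2)(48.0)(0.131)² = 0.4119 kg·m².
Friction force f = μN = (0.54)(3.03) = 1.636 N at the rim; torque magnitude τ = fR = 0.2143 N·m, opposing ω.
|α| = τ/I = 0.2143/0.4119 = 0.5204 rad/s² (deceleration).
0 = ω₀ − |α|t ⇒ t = ω₀/|α| = 30.1/0.5204 = 57.84 s.

t ≈ 57.8 s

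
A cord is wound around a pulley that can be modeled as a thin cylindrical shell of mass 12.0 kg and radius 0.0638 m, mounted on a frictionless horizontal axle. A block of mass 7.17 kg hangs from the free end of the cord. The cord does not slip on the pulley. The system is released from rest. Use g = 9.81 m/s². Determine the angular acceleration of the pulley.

α ≈ 57.5 rad/s²

I = MR² = (12.0)(0.0638)² = 0.04885 kg·m².
Block: mg − T = ma. Pulley: TR = Iα. No-slip: a = αR, so T = (I/R²)a = 12.00·a.
Then mg = (m + 12.00)a, so a = (7.17)(9.81)/(7.17 + 12.00) = 3.669 m/s².
α = a/R = 3.669/0.0638 = 57.51 rad/s².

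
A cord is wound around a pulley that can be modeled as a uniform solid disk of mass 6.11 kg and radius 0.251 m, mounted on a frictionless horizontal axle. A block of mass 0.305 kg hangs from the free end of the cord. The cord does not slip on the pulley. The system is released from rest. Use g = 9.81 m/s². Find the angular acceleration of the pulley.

I = ½MR² = (1/2)(6.11)(0.251)² = 0.1925 kg·m².
Block: mg − T = ma. Pulley: TR = Iα. No-slip: a = αR, so T = (I/R²)a = 3.055·a.
Then mg = (m + 3.055)a, so a = (0.305)(9.81)/(0.305 + 3.055) = 0.8905 m/s².
α = a/R = 0.8905/0.251 = 3.548 rad/s².

α ≈ 3.55 rad/s²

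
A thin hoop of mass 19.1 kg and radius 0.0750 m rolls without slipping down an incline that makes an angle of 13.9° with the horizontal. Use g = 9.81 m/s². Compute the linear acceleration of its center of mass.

Translation along the incline: Mg sinθ − f = Ma.
Rotation about the center: fR = Iα with I = MR². No-slip gives a = αR, so f = (I/R²)a = M a.
Substituting: Mg sinθ = (1 + 1.000)Ma, so a = g sinθ/(1 + 1.000) = (9.81) sin 13.9° / 2.000 = 1.178 m/s².

a ≈ 1.18 m/s²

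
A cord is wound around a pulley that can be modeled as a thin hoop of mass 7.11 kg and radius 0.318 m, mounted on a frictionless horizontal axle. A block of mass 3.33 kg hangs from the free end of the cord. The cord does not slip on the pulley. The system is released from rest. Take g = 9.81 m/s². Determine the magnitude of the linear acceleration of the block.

I = MR² = (7.11)(0.318)² = 0.7190 kg·m².
Block: mg − T = ma. Pulley: TR = Iα. No-slip: a = αR, so T = (I/R²)a = 7.110·a.
Then mg = (m + 7.110)a, so a = (3.33)(9.81)/(3.33 + 7.110) = 3.129 m/s².

a ≈ 3.13 m/s²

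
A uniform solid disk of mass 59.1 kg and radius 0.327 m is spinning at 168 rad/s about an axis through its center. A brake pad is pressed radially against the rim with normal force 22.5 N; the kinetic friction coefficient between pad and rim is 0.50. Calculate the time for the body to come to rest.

I = ½MR² = (1/2)(59.1)(0.327)² = 3.160 kg·m².
Friction force f = μN = (0.50)(22.5) = 11.25 N at the rim; torque magnitude τ = fR = 3.679 N·m, opposing ω.
|α| = τ/I = 3.679/3.160 = 1.164 rad/s² (deceleration).
0 = ω₀ − |α|t ⇒ t = ω₀/|α| = 168/1.164 = 144.3 s.

t ≈ 144 s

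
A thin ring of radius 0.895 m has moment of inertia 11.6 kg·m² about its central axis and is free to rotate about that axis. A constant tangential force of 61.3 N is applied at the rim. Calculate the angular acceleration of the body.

α ≈ 4.73 rad/s²

τ = F R = (61.3)(0.895) = 54.86 N·m.
From τ = Iα: α = 54.86/11.60 = 4.730 rad/s².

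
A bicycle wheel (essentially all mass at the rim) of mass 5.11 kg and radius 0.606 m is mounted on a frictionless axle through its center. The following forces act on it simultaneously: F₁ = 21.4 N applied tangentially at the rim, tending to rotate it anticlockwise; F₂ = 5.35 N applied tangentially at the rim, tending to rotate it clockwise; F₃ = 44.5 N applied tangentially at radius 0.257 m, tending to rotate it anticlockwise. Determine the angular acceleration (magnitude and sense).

I = MR² = (5.11)(0.606)² = 1.877 kg·m².
Taking anticlockwise as positive: τ₁ = +(21.4)(0.606) = +12.97 N·m; τ₂ = −(5.35)(0.606) = −3.242 N·m; τ₃ = +(44.5)(0.257) = +11.44 N·m.
Net torque τ = 21.16 N·m.
α = τ/I = 21.16/1.877 = 11.28 rad/s².

α ≈ 11.3 rad/s², anticlockwise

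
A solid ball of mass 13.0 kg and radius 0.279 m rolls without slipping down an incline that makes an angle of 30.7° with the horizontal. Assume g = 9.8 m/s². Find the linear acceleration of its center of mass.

Translation along the incline: Mg sinθ − f = Ma.
Rotation about the center: fR = Iα with I = (2/5)MR². No-slip gives a = αR, so f = (I/R²)a = (2/5)M a.
Substituting: Mg sinθ = (1 + 0.4000)Ma, so a = g sinθ/(1 + 0.4000) = (9.8) sin 30.7° / 1.400 = 3.574 m/s².

a ≈ 3.57 m/s²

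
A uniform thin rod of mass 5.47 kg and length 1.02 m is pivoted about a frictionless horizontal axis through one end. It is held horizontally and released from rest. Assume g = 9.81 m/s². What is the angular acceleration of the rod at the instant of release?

α ≈ 14.4 rad/s²

About the pivot, I = (1/3)ML² = (1/3)(5.47)(1.02)² = 1.897 kg·m².
The weight acts at the center, a distance L/2 = 0.5100 m from the pivot; τ = Mg(L/2) = 27.37 N·m.
α = τ/I = 27.37/1.897 = 14.43 rad/s².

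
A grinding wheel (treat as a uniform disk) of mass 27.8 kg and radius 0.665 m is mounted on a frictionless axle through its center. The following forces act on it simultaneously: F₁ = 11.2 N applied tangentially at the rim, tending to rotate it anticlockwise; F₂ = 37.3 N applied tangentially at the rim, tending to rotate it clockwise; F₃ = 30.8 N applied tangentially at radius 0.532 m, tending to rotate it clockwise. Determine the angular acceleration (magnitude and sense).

I = ½MR² = (1/2)(27.8)(0.665)² = 6.147 kg·m².
Taking anticlockwise as positive: τ₁ = +(11.2)(0.665) = +7.448 N·m; τ₂ = −(37.3)(0.665) = −24.80 N·m; τ₃ = −(30.8)(0.532) = −16.39 N·m.
Net torque τ = -33.74 N·m.
α = τ/I = -33.74/6.147 = -5.489 rad/s².

α ≈ 5.49 rad/s², clockwise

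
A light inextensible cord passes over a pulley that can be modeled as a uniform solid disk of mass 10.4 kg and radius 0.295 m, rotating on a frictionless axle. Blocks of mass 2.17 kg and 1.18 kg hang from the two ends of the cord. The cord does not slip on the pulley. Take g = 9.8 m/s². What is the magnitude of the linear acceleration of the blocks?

I = ½MR² = (1/2)(10.4)(0.295)² = 0.4525 kg·m².
Heavier block: m₁g − T₁ = m₁a. Lighter block: T₂ − m₂g = m₂a.
Pulley: (T₁ − T₂)R = Iα = I(a/R), so T₁ − T₂ = (I/R²)a = (1/2)M_p a = 5.200·a.
Adding the three: (m₁ − m₂)g = (m₁ + m₂ + 5.200)a, so a = (2.17 − 1.18)(9.8)/(2.17 + 1.18 + 5.200) = 1.135 m/s².

a ≈ 1.13 m/s²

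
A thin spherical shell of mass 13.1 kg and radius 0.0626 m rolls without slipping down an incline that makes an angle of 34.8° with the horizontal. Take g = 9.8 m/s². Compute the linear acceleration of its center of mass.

a ≈ 3.36 m/s²

Translation along the incline: Mg sinθ − f = Ma.
Rotation about the center: fR = Iα with I = (2/3)MR². No-slip gives a = αR, so f = (I/R²)a = (2/3)M a.
Substituting: Mg sinθ = (1 + 0.6667)Ma, so a = g sinθ/(1 + 0.6667) = (9.8) sin 34.8° / 1.667 = 3.356 m/s².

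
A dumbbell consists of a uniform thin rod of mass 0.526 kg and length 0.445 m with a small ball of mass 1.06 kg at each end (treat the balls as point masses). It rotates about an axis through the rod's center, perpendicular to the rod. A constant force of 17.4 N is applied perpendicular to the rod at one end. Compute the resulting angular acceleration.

I_rod = (1/12)ML² = (1/12)(0.526)(0.445)² = 0.008680 kg·m².
I_balls = 2·m·(L/2)² = 2(1.06)(0.2225)² = 0.1050 kg·m².
Total I = 0.1136 kg·m².
τ = F·(L/2) = (17.4)(0.223) = 3.871 N·m.
α = τ/I = 3.871/0.1136 = 34.07 rad/s².

α ≈ 34.1 rad/s²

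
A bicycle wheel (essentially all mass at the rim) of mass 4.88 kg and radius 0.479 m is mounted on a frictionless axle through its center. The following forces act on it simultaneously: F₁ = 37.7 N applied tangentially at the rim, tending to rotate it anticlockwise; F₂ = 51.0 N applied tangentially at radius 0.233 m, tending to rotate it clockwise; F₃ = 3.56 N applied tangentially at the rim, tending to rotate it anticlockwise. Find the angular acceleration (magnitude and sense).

I = MR² = (4.88)(0.479)² = 1.120 kg·m².
Taking anticlockwise as positive: τ₁ = +(37.7)(0.479) = +18.06 N·m; τ₂ = −(51.0)(0.233) = −11.88 N·m; τ₃ = +(3.56)(0.479) = +1.705 N·m.
Net torque τ = 7.881 N·m.
α = τ/I = 7.881/1.120 = 7.038 rad/s².

α ≈ 7.04 rad/s², anticlockwise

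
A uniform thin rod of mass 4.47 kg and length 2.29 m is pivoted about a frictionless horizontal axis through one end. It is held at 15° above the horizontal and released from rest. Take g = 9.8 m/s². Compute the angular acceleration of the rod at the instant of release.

About the pivot, I = (1/3)ML² = (1/3)(4.47)(2.29)² = 7.814 kg·m².
The weight acts at the center, a distance L/2 = 1.145 m from the pivot; τ = Mg(L/2) cos 15° = 48.45 N·m.
α = τ/I = 48.45/7.814 = 6.200 rad/s².
(Equivalently α = (3g/(2L)) cos 15° = 6.200 rad/s².)

α ≈ 6.20 rad/s²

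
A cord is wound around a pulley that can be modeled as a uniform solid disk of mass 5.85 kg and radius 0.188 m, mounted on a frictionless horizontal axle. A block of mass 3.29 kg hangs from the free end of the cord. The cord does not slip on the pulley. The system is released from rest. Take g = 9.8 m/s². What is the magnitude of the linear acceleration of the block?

I = ½MR² = (1/2)(5.85)(0.188)² = 0.1034 kg·m².
Block: mg − T = ma. Pulley: TR = Iα. No-slip: a = αR, so T = (I/R²)a = 2.925·a.
Then mg = (m + 2.925)a, so a = (3.29)(9.8)/(3.29 + 2.925) = 5.188 m/s².

a ≈ 5.19 m/s²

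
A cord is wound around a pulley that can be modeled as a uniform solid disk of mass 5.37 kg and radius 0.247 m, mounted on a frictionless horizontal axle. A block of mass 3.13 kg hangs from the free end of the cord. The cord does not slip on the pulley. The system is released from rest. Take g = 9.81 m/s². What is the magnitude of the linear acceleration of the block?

I = ½MR² = (1/2)(5.37)(0.247)² = 0.1638 kg·m².
Block: mg − T = ma. Pulley: TR = Iα. No-slip: a = αR, so T = (I/R²)a = 2.685·a.
Then mg = (m + 2.685)a, so a = (3.13)(9.81)/(3.13 + 2.685) = 5.280 m/s².

a ≈ 5.28 m/s²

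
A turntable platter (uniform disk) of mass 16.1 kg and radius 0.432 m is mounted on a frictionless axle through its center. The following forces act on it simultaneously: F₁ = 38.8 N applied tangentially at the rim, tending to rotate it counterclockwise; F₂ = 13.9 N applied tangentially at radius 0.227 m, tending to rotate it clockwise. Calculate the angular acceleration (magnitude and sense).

α ≈ 9.06 rad/s², counterclockwise

I = ½MR² = (1/2)(16.1)(0.432)² = 1.502 kg·m².
Taking counterclockwise as positive: τ₁ = +(38.8)(0.432) = +16.76 N·m; τ₂ = −(13.9)(0.227) = −3.155 N·m.
Net torque τ = 13.61 N·m.
α = τ/I = 13.61/1.502 = 9.057 rad/s².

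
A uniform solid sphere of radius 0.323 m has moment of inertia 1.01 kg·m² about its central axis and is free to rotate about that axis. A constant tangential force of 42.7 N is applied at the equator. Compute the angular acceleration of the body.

τ = F R = (42.7)(0.323) = 13.79 N·m.
From τ = Iα: α = 13.79/1.010 = 13.66 rad/s².

α ≈ 13.7 rad/s²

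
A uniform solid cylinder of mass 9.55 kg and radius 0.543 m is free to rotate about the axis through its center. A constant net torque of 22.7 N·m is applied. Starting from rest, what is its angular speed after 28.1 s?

I = ½MR² = (1/2)(9.55)(0.543)² = 1.408 kg·m².
α = τ/I = 22.7/1.408 = 16.12 rad/s².
ω = ω₀ + αt = 0 + (16.12)(28.1) = 453.1 rad/s.

ω ≈ 453 rad/s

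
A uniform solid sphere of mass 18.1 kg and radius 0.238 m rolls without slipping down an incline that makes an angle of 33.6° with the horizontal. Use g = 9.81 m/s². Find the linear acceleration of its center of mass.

Translation along the incline: Mg sinθ − f = Ma.
Rotation about the center: fR = Iα with I = (2/5)MR². No-slip gives a = αR, so f = (I/R²)a = (2/5)M a.
Substituting: Mg sinθ = (1 + 0.4000)Ma, so a = g sinθ/(1 + 0.4000) = (9.81) sin 33.6° / 1.400 = 3.878 m/s².

a ≈ 3.88 m/s²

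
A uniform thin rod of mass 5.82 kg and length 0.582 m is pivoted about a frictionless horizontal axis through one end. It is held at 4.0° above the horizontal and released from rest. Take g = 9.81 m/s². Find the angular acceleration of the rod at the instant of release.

α ≈ 25.2 rad/s²

About the pivot, I = (1/3)ML² = (1/3)(5.82)(0.582)² = 0.6571 kg·m².
The weight acts at the center, a distance L/2 = 0.2910 m from the pivot; τ = Mg(L/2) cos 4.0° = 16.57 N·m.
α = τ/I = 16.57/0.6571 = 25.22 rad/s².
(Equivalently α = (3g/(2L)) cos 4.0° = 25.22 rad/s².)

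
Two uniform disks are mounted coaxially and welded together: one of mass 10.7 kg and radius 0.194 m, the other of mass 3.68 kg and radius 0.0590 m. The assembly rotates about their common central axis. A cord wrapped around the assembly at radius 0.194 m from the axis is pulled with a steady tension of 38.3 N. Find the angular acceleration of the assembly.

α ≈ 35.8 rad/s²

I = ½M₁R₁² + ½M₂R₂² = ½(10.7)(0.194)² + ½(3.68)(0.0590)² = 0.2078 kg·m².
τ = F r = (38.3)(0.194) = 7.430 N·m.
α = τ/I = 7.430/0.2078 = 35.76 rad/s².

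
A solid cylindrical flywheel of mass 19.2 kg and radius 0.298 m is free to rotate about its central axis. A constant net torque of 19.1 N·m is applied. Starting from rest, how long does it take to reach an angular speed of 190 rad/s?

t ≈ 8.48 s

I = ½MR² = (1/2)(19.2)(0.298)² = 0.8525 kg·m².
α = τ/I = 19.1/0.8525 = 22.40 rad/s².
ω = αt ⇒ t = ω/α = 190/22.40 = 8.481 s.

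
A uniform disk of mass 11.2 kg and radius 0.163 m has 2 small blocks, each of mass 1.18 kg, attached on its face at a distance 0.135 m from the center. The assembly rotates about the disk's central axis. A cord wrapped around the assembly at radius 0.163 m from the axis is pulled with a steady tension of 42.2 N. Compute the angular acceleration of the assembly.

I_disk = ½MR² = ½(11.2)(0.163)² = 0.1488 kg·m².
I_blocks = 2·m·r² = 2(1.18)(0.135)² = 0.04301 kg·m².
Total I = 0.1918 kg·m².
τ = F r = (42.2)(0.163) = 6.879 N·m.
α = τ/I = 6.879/0.1918 = 35.86 rad/s².

α ≈ 35.9 rad/s²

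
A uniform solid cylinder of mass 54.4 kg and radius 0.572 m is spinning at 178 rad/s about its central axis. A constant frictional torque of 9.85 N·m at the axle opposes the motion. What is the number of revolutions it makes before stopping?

≈ 2280 revolutions

I = ½MR² = (1/2)(54.4)(0.572)² = 8.899 kg·m².
The net torque has magnitude 9.85 N·m, opposing ω.
|α| = τ/I = 9.850/8.899 = 1.107 rad/s² (deceleration).
ω² = ω₀² − 2|α|θ with ω = 0 ⇒ θ = ω₀²/(2|α|) = 14310 rad = 2278 rev.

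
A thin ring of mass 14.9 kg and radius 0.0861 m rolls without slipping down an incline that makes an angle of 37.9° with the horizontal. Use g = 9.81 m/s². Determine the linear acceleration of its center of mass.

a ≈ 3.01 m/s²

Translation along the incline: Mg sinθ − f = Ma.
Rotation about the center: fR = Iα with I = MR². No-slip gives a = αR, so f = (I/R²)a = M a.
Substituting: Mg sinθ = (1 + 1.000)Ma, so a = g sinθ/(1 + 1.000) = (9.81) sin 37.9° / 2.000 = 3.013 m/s².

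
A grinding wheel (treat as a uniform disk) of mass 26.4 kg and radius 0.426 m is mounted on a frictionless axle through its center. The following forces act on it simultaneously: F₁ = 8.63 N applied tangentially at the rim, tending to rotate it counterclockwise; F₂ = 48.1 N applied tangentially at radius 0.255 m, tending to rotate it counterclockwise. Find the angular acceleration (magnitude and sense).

α ≈ 6.65 rad/s², counterclockwise

I = ½MR² = (1/2)(26.4)(0.426)² = 2.395 kg·m².
Taking counterclockwise as positive: τ₁ = +(8.63)(0.426) = +3.676 N·m; τ₂ = +(48.1)(0.255) = +12.27 N·m.
Net torque τ = 15.94 N·m.
α = τ/I = 15.94/2.395 = 6.655 rad/s².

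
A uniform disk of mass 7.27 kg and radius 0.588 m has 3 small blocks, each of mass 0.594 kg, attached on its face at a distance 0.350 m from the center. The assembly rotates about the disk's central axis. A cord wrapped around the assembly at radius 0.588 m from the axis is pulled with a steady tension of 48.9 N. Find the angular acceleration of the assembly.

I_disk = ½MR² = ½(7.27)(0.588)² = 1.257 kg·m².
I_blocks = 3·m·r² = 3(0.594)(0.350)² = 0.2183 kg·m².
Total I = 1.475 kg·m².
τ = F r = (48.9)(0.588) = 28.75 N·m.
α = τ/I = 28.75/1.475 = 19.49 rad/s².

α ≈ 19.5 rad/s²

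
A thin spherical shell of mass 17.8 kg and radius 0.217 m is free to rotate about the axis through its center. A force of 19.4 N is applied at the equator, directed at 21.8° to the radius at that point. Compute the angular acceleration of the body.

α ≈ 2.80 rad/s²

I = (2/3)MR² = (2/3)(17.8)(0.217)² = 0.5588 kg·m².
Only the tangential component produces torque: τ = F R sinθ = (19.4)(0.217) sin 21.8° = 1.563 N·m.
Newton's second law for rotation, τ = Iα, gives α = τ/I = 1.563/0.5588 = 2.798 rad/s².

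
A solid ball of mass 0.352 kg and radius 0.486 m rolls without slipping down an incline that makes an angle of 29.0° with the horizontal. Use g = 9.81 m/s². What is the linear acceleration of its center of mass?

a ≈ 3.40 m/s²

Translation along the incline: Mg sinθ − f = Ma.
Rotation about the center: fR = Iα with I = (2/5)MR². No-slip gives a = αR, so f = (I/R²)a = (2/5)M a.
Substituting: Mg sinθ = (1 + 0.4000)Ma, so a = g sinθ/(1 + 0.4000) = (9.81) sin 29.0° / 1.400 = 3.397 m/s².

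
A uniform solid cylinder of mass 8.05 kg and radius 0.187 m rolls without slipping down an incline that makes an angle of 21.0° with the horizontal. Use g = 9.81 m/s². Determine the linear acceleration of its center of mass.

a ≈ 2.34 m/s²

Translation along the incline: Mg sinθ − f = Ma.
Rotation about the center: fR = Iα with I = ½MR². No-slip gives a = αR, so f = (I/R²)a = (1/2)M a.
Substituting: Mg sinθ = (1 + 0.5000)Ma, so a = g sinθ/(1 + 0.5000) = (9.81) sin 21.0° / 1.500 = 2.344 m/s².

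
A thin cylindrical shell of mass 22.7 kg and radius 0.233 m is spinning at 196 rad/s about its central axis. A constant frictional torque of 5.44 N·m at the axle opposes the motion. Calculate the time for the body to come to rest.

t ≈ 44.4 s

I = MR² = (22.7)(0.233)² = 1.232 kg·m².
The net torque has magnitude 5.44 N·m, opposing ω.
|α| = τ/I = 5.440/1.232 = 4.414 rad/s² (deceleration).
0 = ω₀ − |α|t ⇒ t = ω₀/|α| = 196/4.414 = 44.40 s.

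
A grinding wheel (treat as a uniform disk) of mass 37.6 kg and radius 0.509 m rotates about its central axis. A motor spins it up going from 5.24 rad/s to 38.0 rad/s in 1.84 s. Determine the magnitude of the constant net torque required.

τ ≈ 86.7 N·m

I = ½MR² = (1/2)(37.6)(0.509)² = 4.871 kg·m².
α = Δω/Δt = (38.0 − 5.24)/1.84 = 17.80 rad/s².
τ = Iα = (4.871)(17.80) = 86.72 N·m.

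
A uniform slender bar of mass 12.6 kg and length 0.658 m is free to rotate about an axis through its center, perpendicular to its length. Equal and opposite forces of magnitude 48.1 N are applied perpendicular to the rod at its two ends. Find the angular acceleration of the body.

I = (1/12)ML² = (1/12)(12.6)(0.658)² = 0.4546 kg·m².
The couple gives τ = F·(L/2) + F·(L/2) = F L = (48.1)(0.658) = 31.65 N·m.
Newton's second law for rotation, τ = Iα, gives α = τ/I = 31.65/0.4546 = 69.62 rad/s².

α ≈ 69.6 rad/s²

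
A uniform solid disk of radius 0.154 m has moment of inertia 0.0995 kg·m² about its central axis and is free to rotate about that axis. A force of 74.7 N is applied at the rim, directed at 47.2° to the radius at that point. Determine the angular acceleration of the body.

α ≈ 84.8 rad/s²

Only the tangential component produces torque: τ = F R sinθ = (74.7)(0.154) sin 47.2° = 8.441 N·m.
Newton's second law for rotation, τ = Iα, gives α = τ/I = 8.441/0.09950 = 84.83 rad/s².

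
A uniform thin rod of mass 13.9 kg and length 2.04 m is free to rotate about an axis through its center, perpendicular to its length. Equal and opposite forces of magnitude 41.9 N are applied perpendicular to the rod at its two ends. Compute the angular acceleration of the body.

α ≈ 17.7 rad/s²

I = (1/12)ML² = (1/12)(13.9)(2.04)² = 4.821 kg·m².
The couple gives τ = F·(L/2) + F·(L/2) = F L = (41.9)(2.04) = 85.48 N·m.
From τ = Iα: α = 85.48/4.821 = 17.73 rad/s².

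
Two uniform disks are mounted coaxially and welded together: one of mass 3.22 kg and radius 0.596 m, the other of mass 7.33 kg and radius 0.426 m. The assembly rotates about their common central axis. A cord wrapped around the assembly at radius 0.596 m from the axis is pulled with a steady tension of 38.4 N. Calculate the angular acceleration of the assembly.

α ≈ 18.5 rad/s²

I = ½M₁R₁² + ½M₂R₂² = ½(3.22)(0.596)² + ½(7.33)(0.426)² = 1.237 kg·m².
τ = F r = (38.4)(0.596) = 22.89 N·m.
α = τ/I = 22.89/1.237 = 18.50 rad/s².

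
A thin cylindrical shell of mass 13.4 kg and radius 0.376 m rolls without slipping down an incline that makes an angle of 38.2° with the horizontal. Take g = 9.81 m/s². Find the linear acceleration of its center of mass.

a ≈ 3.03 m/s²

Translation along the incline: Mg sinθ − f = Ma.
Rotation about the center: fR = Iα with I = MR². No-slip gives a = αR, so f = (I/R²)a = M a.
Substituting: Mg sinθ = (1 + 1.000)Ma, so a = g sinθ/(1 + 1.000) = (9.81) sin 38.2° / 2.000 = 3.033 m/s².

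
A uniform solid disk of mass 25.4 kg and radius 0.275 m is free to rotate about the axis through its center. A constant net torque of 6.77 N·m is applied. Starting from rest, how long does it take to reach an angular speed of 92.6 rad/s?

I = ½MR² = (1/2)(25.4)(0.275)² = 0.9604 kg·m².
α = τ/I = 6.77/0.9604 = 7.049 rad/s².
ω = αt ⇒ t = ω/α = 92.6/7.049 = 13.14 s.

t ≈ 13.1 s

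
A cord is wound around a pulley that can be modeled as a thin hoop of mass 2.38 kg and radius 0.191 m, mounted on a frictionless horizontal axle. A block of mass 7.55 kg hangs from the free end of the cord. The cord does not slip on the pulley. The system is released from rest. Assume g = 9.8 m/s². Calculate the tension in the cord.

T ≈ 17.7 N

I = MR² = (2.38)(0.191)² = 0.08682 kg·m².
Block: mg − T = ma. Pulley: TR = Iα. No-slip: a = αR, so T = (I/R²)a = 2.380·a.
Then mg = (m + 2.380)a, so a = (7.55)(9.8)/(7.55 + 2.380) = 7.451 m/s².
T = 2.380·a = 17.73 N.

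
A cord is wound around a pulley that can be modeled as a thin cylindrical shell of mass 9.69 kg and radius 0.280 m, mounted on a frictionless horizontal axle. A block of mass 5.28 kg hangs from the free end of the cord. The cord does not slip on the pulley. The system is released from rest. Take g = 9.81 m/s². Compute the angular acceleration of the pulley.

I = MR² = (9.69)(0.280)² = 0.7597 kg·m².
Block: mg − T = ma. Pulley: TR = Iα. No-slip: a = αR, so T = (I/R²)a = 9.690·a.
Then mg = (m + 9.690)a, so a = (5.28)(9.81)/(5.28 + 9.690) = 3.460 m/s².
α = a/R = 3.460/0.280 = 12.36 rad/s².

α ≈ 12.4 rad/s²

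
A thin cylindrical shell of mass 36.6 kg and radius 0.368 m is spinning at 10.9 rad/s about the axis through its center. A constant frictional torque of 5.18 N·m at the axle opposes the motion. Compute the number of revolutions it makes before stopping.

≈ 9.05 revolutions

I = MR² = (36.6)(0.368)² = 4.957 kg·m².
The net torque has magnitude 5.18 N·m, opposing ω.
|α| = τ/I = 5.180/4.957 = 1.045 rad/s² (deceleration).
ω² = ω₀² − 2|α|θ with ω = 0 ⇒ θ = ω₀²/(2|α|) = 56.84 rad = 9.047 rev.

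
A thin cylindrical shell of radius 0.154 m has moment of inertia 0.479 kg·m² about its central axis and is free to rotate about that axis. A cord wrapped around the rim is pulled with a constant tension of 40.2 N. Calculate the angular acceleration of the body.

τ = F R = (40.2)(0.154) = 6.191 N·m.
Newton's second law for rotation, τ = Iα, gives α = τ/I = 6.191/0.4790 = 12.92 rad/s².

α ≈ 12.9 rad/s²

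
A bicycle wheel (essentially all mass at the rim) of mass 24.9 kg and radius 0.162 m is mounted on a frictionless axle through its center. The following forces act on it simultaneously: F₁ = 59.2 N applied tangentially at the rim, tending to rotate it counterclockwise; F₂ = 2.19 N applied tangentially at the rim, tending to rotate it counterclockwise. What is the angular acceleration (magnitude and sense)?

α ≈ 15.2 rad/s², counterclockwise

I = MR² = (24.9)(0.162)² = 0.6535 kg·m².
Taking counterclockwise as positive: τ₁ = +(59.2)(0.162) = +9.590 N·m; τ₂ = +(2.19)(0.162) = +0.3548 N·m.
Net torque τ = 9.945 N·m.
α = τ/I = 9.945/0.6535 = 15.22 rad/s².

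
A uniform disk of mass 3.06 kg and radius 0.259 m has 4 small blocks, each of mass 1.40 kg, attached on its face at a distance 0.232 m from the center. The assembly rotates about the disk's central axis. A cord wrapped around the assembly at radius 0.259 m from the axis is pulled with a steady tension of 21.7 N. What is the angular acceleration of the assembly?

I_disk = ½MR² = ½(3.06)(0.259)² = 0.1026 kg·m².
I_blocks = 4·m·r² = 4(1.40)(0.232)² = 0.3014 kg·m².
Total I = 0.4040 kg·m².
τ = F r = (21.7)(0.259) = 5.620 N·m.
α = τ/I = 5.620/0.4040 = 13.91 rad/s².

α ≈ 13.9 rad/s²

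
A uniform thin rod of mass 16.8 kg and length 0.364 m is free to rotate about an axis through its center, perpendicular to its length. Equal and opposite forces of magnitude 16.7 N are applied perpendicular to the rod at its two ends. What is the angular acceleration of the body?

I = (1/12)ML² = (1/12)(16.8)(0.364)² = 0.1855 kg·m².
The couple gives τ = F·(L/2) + F·(L/2) = F L = (16.7)(0.364) = 6.079 N·m.
Newton's second law for rotation, τ = Iα, gives α = τ/I = 6.079/0.1855 = 32.77 rad/s².

α ≈ 32.8 rad/s²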